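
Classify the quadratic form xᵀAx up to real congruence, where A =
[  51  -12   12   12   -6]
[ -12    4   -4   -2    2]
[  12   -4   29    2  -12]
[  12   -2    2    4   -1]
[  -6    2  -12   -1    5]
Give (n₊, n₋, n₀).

Answer: (4, 0, 1)

Derivation:
step 0: pivot 51 → sign +
step 1: pivot 20/17 → sign +
step 2: pivot 25 → sign +
step 3: pivot 3/5 → sign +
step 4: row/col 4 already zero → sign 0
signature = (4, 0, 1)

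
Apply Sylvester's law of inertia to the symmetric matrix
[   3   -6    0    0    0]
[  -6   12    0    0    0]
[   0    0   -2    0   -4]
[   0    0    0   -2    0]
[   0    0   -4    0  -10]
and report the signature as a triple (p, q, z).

Answer: (1, 3, 1)

Derivation:
step 0: pivot 3 → sign +
step 1: pivot -2 → sign −
step 2: pivot -2 → sign −
step 3: pivot -2 → sign −
step 4: row/col 4 already zero → sign 0
signature = (1, 3, 1)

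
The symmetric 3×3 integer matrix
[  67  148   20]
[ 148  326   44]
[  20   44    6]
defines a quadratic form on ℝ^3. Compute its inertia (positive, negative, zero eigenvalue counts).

step 0: pivot 67 → sign +
step 1: pivot -62/67 → sign −
step 2: pivot 2/31 → sign +
signature = (2, 1, 0)

Answer: (2, 1, 0)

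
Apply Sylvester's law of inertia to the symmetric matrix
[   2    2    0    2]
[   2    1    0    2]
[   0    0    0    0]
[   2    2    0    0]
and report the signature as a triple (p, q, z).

step 0: pivot 2 → sign +
step 1: pivot -1 → sign −
step 2: pivot -2 → sign −
step 3: row/col 3 already zero → sign 0
signature = (1, 2, 1)

Answer: (1, 2, 1)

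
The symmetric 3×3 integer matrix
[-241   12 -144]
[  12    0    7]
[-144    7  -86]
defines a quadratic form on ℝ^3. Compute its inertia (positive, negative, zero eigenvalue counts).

Answer: (1, 2, 0)

Derivation:
step 0: pivot -241 → sign −
step 1: pivot 144/241 → sign +
step 2: pivot -1/144 → sign −
signature = (1, 2, 0)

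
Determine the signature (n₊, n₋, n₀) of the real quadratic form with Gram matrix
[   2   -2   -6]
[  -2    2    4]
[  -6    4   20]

step 0: pivot 2 → sign +
step 1: pivot 2 → sign +
step 2: pivot -2 → sign −
signature = (2, 1, 0)

Answer: (2, 1, 0)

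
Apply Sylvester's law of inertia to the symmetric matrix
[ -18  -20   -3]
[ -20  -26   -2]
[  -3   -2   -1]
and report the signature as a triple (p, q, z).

Answer: (0, 3, 0)

Derivation:
step 0: pivot -18 → sign −
step 1: pivot -34/9 → sign −
step 2: pivot -1/34 → sign −
signature = (0, 3, 0)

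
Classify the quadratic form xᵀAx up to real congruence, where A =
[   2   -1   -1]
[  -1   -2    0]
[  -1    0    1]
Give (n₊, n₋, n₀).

Answer: (2, 1, 0)

Derivation:
step 0: pivot 2 → sign +
step 1: pivot -5/2 → sign −
step 2: pivot 3/5 → sign +
signature = (2, 1, 0)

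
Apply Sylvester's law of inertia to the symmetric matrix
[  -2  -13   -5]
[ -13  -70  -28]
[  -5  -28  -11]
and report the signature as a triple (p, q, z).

Answer: (2, 1, 0)

Derivation:
step 0: pivot -2 → sign −
step 1: pivot 29/2 → sign +
step 2: pivot 3/29 → sign +
signature = (2, 1, 0)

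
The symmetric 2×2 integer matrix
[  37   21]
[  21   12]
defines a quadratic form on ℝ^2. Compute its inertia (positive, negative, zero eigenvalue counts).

step 0: pivot 37 → sign +
step 1: pivot 3/37 → sign +
signature = (2, 0, 0)

Answer: (2, 0, 0)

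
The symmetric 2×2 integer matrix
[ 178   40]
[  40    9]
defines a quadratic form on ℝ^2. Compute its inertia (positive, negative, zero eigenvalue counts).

step 0: pivot 178 → sign +
step 1: pivot 1/89 → sign +
signature = (2, 0, 0)

Answer: (2, 0, 0)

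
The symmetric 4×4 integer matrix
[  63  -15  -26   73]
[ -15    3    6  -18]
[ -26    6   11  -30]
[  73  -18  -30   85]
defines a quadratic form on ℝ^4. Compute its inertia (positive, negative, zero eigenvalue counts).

step 0: pivot 63 → sign +
step 1: pivot -4/7 → sign −
step 2: pivot 1/3 → sign +
step 3: pivot 3/4 → sign +
signature = (3, 1, 0)

Answer: (3, 1, 0)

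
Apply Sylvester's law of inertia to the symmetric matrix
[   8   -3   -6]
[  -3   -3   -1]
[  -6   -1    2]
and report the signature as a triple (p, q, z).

Answer: (2, 1, 0)

Derivation:
step 0: pivot 8 → sign +
step 1: pivot -33/8 → sign −
step 2: pivot 2/33 → sign +
signature = (2, 1, 0)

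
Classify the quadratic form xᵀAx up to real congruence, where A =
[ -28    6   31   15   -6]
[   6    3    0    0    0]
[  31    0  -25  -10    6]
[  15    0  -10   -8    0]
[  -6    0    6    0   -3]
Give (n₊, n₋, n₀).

Answer: (2, 3, 0)

Derivation:
step 0: pivot -28 → sign −
step 1: pivot 30/7 → sign +
step 2: pivot -39/40 → sign −
step 3: pivot 1/3 → sign +
step 4: pivot -3/13 → sign −
signature = (2, 3, 0)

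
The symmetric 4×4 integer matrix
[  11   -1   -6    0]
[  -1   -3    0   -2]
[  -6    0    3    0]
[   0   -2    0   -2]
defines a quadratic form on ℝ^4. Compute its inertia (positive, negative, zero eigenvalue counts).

step 0: pivot 11 → sign +
step 1: pivot -34/11 → sign −
step 2: pivot -3/17 → sign −
step 3: row/col 3 already zero → sign 0
signature = (1, 2, 1)

Answer: (1, 2, 1)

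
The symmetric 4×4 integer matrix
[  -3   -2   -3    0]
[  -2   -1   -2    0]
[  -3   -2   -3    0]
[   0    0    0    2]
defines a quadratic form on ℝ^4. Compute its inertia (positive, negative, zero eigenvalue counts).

Answer: (2, 1, 1)

Derivation:
step 0: pivot -3 → sign −
step 1: pivot 1/3 → sign +
step 2: pivot 2 → sign +
step 3: row/col 3 already zero → sign 0
signature = (2, 1, 1)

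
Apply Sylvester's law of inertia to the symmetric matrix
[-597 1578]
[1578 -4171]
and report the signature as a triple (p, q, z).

Answer: (0, 2, 0)

Derivation:
step 0: pivot -597 → sign −
step 1: pivot -1/199 → sign −
signature = (0, 2, 0)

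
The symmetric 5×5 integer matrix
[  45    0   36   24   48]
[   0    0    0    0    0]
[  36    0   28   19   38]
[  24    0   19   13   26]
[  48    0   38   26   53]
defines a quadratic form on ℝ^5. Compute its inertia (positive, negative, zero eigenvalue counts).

step 0: pivot 45 → sign +
step 1: pivot -4/5 → sign −
step 2: pivot 1/4 → sign +
step 3: pivot 1 → sign +
step 4: row/col 4 already zero → sign 0
signature = (3, 1, 1)

Answer: (3, 1, 1)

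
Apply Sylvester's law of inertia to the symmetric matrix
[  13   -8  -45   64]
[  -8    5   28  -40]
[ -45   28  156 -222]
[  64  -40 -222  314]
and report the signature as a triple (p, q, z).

step 0: pivot 13 → sign +
step 1: pivot 1/13 → sign +
step 2: pivot -1 → sign −
step 3: pivot -2 → sign −
signature = (2, 2, 0)

Answer: (2, 2, 0)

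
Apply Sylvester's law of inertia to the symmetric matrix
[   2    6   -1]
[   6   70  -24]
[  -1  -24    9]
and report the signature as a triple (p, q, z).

Answer: (3, 0, 0)

Derivation:
step 0: pivot 2 → sign +
step 1: pivot 52 → sign +
step 2: pivot 1/52 → sign +
signature = (3, 0, 0)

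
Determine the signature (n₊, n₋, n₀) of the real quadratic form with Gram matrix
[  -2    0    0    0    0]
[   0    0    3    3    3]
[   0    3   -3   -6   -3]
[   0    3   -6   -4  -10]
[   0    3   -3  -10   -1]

step 0: pivot -2 → sign −
step 1: pivot -3 → sign −
step 2: pivot 3 → sign +
step 3: pivot 5 → sign +
step 4: pivot -6/5 → sign −
signature = (2, 3, 0)

Answer: (2, 3, 0)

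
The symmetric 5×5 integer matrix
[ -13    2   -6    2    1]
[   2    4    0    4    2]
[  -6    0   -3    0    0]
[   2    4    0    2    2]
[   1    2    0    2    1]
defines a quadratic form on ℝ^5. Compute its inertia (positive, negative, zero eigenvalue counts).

Answer: (1, 3, 1)

Derivation:
step 0: pivot -13 → sign −
step 1: pivot 56/13 → sign +
step 2: pivot -3/7 → sign −
step 3: pivot -2 → sign −
step 4: row/col 4 already zero → sign 0
signature = (1, 3, 1)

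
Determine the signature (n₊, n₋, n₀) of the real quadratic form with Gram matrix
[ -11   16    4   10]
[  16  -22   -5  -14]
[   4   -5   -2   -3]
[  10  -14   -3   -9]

step 0: pivot -11 → sign −
step 1: pivot 14/11 → sign +
step 2: pivot -15/14 → sign −
step 3: pivot -1/15 → sign −
signature = (1, 3, 0)

Answer: (1, 3, 0)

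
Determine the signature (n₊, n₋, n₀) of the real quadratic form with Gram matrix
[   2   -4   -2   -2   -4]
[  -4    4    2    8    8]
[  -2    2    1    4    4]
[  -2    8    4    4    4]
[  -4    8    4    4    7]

Answer: (2, 2, 1)

Derivation:
step 0: pivot 2 → sign +
step 1: pivot -4 → sign −
step 2: pivot 6 → sign +
step 3: pivot -1 → sign −
step 4: row/col 4 already zero → sign 0
signature = (2, 2, 1)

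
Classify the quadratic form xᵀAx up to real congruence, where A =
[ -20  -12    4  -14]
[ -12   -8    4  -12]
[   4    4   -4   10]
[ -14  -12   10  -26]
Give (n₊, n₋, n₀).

Answer: (0, 2, 2)

Derivation:
step 0: pivot -20 → sign −
step 1: pivot -4/5 → sign −
step 2: row/col 2 already zero → sign 0
step 3: row/col 3 already zero → sign 0
signature = (0, 2, 2)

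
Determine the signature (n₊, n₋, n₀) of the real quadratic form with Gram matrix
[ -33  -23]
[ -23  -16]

Answer: (1, 1, 0)

Derivation:
step 0: pivot -33 → sign −
step 1: pivot 1/33 → sign +
signature = (1, 1, 0)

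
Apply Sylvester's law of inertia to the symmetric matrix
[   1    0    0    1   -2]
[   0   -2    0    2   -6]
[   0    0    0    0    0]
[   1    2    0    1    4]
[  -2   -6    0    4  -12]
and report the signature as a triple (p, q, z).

Answer: (3, 1, 1)

Derivation:
step 0: pivot 1 → sign +
step 1: pivot -2 → sign −
step 2: pivot 2 → sign +
step 3: pivot 2 → sign +
step 4: row/col 4 already zero → sign 0
signature = (3, 1, 1)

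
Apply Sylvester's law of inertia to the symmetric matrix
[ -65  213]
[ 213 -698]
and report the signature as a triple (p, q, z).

step 0: pivot -65 → sign −
step 1: pivot -1/65 → sign −
signature = (0, 2, 0)

Answer: (0, 2, 0)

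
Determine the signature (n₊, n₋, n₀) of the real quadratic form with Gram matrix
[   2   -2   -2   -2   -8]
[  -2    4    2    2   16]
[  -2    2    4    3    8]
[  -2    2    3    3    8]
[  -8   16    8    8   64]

Answer: (4, 0, 1)

Derivation:
step 0: pivot 2 → sign +
step 1: pivot 2 → sign +
step 2: pivot 2 → sign +
step 3: pivot 1/2 → sign +
step 4: row/col 4 already zero → sign 0
signature = (4, 0, 1)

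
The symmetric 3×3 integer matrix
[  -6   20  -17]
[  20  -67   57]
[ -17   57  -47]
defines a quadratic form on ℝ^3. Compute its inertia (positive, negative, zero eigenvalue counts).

step 0: pivot -6 → sign −
step 1: pivot -1/3 → sign −
step 2: pivot 3/2 → sign +
signature = (1, 2, 0)

Answer: (1, 2, 0)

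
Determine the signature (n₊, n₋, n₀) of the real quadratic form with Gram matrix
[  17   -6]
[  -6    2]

Answer: (1, 1, 0)

Derivation:
step 0: pivot 17 → sign +
step 1: pivot -2/17 → sign −
signature = (1, 1, 0)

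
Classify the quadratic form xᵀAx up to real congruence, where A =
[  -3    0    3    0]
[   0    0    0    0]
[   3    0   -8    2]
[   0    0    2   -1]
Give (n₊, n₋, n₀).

step 0: pivot -3 → sign −
step 1: pivot -5 → sign −
step 2: pivot -1/5 → sign −
step 3: row/col 3 already zero → sign 0
signature = (0, 3, 1)

Answer: (0, 3, 1)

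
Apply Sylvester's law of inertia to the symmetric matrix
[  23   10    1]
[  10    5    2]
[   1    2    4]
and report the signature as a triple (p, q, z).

Answer: (3, 0, 0)

Derivation:
step 0: pivot 23 → sign +
step 1: pivot 15/23 → sign +
step 2: pivot 1/5 → sign +
signature = (3, 0, 0)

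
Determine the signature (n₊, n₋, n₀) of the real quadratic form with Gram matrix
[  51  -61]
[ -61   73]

step 0: pivot 51 → sign +
step 1: pivot 2/51 → sign +
signature = (2, 0, 0)

Answer: (2, 0, 0)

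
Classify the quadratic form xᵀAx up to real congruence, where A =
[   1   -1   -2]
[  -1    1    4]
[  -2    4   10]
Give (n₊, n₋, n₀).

step 0: pivot 1 → sign +
step 1: pivot 6 → sign +
step 2: pivot -2/3 → sign −
signature = (2, 1, 0)

Answer: (2, 1, 0)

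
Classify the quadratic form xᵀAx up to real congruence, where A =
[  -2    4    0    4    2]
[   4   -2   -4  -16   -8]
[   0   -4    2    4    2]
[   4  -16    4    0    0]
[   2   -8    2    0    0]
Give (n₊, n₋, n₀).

Answer: (1, 2, 2)

Derivation:
step 0: pivot -2 → sign −
step 1: pivot 6 → sign +
step 2: pivot -2/3 → sign −
step 3: row/col 3 already zero → sign 0
step 4: row/col 4 already zero → sign 0
signature = (1, 2, 2)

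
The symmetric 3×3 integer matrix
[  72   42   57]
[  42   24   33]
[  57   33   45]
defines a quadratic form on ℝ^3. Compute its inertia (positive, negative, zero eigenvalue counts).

step 0: pivot 72 → sign +
step 1: pivot -1/2 → sign −
step 2: row/col 2 already zero → sign 0
signature = (1, 1, 1)

Answer: (1, 1, 1)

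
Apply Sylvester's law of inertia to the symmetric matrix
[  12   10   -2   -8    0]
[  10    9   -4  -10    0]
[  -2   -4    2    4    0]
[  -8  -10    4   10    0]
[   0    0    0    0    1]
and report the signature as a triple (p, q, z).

step 0: pivot 12 → sign +
step 1: pivot 2/3 → sign +
step 2: pivot -13/2 → sign −
step 3: pivot 6/13 → sign +
step 4: pivot 1 → sign +
signature = (4, 1, 0)

Answer: (4, 1, 0)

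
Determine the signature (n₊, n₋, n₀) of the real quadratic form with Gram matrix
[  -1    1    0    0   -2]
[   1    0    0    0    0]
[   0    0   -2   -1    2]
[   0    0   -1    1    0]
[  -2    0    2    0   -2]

step 0: pivot -1 → sign −
step 1: pivot 1 → sign +
step 2: pivot -2 → sign −
step 3: pivot 3/2 → sign +
step 4: pivot -2/3 → sign −
signature = (2, 3, 0)

Answer: (2, 3, 0)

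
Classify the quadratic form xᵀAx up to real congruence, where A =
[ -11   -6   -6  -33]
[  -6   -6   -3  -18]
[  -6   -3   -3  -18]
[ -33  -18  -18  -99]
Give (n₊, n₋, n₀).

Answer: (1, 2, 1)

Derivation:
step 0: pivot -11 → sign −
step 1: pivot -30/11 → sign −
step 2: pivot 3/10 → sign +
step 3: row/col 3 already zero → sign 0
signature = (1, 2, 1)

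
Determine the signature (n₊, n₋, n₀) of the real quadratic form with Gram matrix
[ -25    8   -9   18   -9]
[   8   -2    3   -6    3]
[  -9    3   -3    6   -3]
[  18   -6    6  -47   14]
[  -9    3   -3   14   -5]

Answer: (2, 3, 0)

Derivation:
step 0: pivot -25 → sign −
step 1: pivot 14/25 → sign +
step 2: pivot 3/14 → sign +
step 3: pivot -35 → sign −
step 4: pivot -6/35 → sign −
signature = (2, 3, 0)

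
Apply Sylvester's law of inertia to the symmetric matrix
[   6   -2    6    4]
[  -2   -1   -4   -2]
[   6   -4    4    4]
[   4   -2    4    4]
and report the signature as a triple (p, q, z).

Answer: (2, 1, 1)

Derivation:
step 0: pivot 6 → sign +
step 1: pivot -5/3 → sign −
step 2: pivot 2/5 → sign +
step 3: row/col 3 already zero → sign 0
signature = (2, 1, 1)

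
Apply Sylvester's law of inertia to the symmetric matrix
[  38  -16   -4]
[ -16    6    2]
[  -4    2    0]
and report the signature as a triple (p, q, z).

Answer: (1, 2, 0)

Derivation:
step 0: pivot 38 → sign +
step 1: pivot -14/19 → sign −
step 2: pivot -2/7 → sign −
signature = (1, 2, 0)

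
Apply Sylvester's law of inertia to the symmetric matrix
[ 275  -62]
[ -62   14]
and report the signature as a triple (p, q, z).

Answer: (2, 0, 0)

Derivation:
step 0: pivot 275 → sign +
step 1: pivot 6/275 → sign +
signature = (2, 0, 0)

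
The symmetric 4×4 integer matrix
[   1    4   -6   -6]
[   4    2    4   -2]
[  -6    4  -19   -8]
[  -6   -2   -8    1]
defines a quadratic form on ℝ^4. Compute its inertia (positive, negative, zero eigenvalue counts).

step 0: pivot 1 → sign +
step 1: pivot -14 → sign −
step 2: pivot 1 → sign +
step 3: pivot -3/7 → sign −
signature = (2, 2, 0)

Answer: (2, 2, 0)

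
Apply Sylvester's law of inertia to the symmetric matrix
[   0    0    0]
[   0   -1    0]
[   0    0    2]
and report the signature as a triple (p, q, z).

step 0: pivot -1 → sign −
step 1: pivot 2 → sign +
step 2: row/col 2 already zero → sign 0
signature = (1, 1, 1)

Answer: (1, 1, 1)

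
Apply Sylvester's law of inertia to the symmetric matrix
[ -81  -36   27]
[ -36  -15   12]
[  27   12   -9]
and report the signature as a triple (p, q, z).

step 0: pivot -81 → sign −
step 1: pivot 1 → sign +
step 2: row/col 2 already zero → sign 0
signature = (1, 1, 1)

Answer: (1, 1, 1)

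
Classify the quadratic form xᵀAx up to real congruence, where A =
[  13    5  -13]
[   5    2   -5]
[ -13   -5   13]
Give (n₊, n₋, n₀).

Answer: (2, 0, 1)

Derivation:
step 0: pivot 13 → sign +
step 1: pivot 1/13 → sign +
step 2: row/col 2 already zero → sign 0
signature = (2, 0, 1)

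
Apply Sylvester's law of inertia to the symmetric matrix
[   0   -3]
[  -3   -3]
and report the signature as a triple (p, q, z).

Answer: (1, 1, 0)

Derivation:
step 0: pivot -3 → sign −
step 1: pivot 3 → sign +
signature = (1, 1, 0)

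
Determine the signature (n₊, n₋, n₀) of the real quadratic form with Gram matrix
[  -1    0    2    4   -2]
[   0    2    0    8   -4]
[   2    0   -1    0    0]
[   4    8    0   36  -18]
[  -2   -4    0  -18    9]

step 0: pivot -1 → sign −
step 1: pivot 2 → sign +
step 2: pivot 3 → sign +
step 3: pivot -4/3 → sign −
step 4: row/col 4 already zero → sign 0
signature = (2, 2, 1)

Answer: (2, 2, 1)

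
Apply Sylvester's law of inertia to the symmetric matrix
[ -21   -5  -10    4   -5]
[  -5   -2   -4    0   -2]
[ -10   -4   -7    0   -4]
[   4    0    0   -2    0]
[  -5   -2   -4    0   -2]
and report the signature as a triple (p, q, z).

Answer: (1, 3, 1)

Derivation:
step 0: pivot -21 → sign −
step 1: pivot -17/21 → sign −
step 2: pivot 1 → sign +
step 3: pivot -2/17 → sign −
step 4: row/col 4 already zero → sign 0
signature = (1, 3, 1)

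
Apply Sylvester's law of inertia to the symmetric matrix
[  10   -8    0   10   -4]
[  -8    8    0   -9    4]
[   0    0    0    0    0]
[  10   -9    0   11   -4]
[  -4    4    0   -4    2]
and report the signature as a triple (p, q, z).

step 0: pivot 10 → sign +
step 1: pivot 8/5 → sign +
step 2: pivot 3/8 → sign +
step 3: pivot -2/3 → sign −
step 4: row/col 4 already zero → sign 0
signature = (3, 1, 1)

Answer: (3, 1, 1)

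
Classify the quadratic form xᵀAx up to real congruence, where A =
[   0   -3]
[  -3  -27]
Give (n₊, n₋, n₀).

Answer: (1, 1, 0)

Derivation:
step 0: pivot -27 → sign −
step 1: pivot 1/3 → sign +
signature = (1, 1, 0)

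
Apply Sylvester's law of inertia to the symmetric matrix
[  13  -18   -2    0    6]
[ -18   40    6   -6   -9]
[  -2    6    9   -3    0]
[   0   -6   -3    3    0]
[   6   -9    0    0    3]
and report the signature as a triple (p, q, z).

Answer: (5, 0, 0)

Derivation:
step 0: pivot 13 → sign +
step 1: pivot 196/13 → sign +
step 2: pivot 8 → sign +
step 3: pivot 12/49 → sign +
step 4: pivot 3/64 → sign +
signature = (5, 0, 0)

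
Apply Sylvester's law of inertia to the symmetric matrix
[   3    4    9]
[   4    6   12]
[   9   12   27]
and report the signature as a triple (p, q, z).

step 0: pivot 3 → sign +
step 1: pivot 2/3 → sign +
step 2: row/col 2 already zero → sign 0
signature = (2, 0, 1)

Answer: (2, 0, 1)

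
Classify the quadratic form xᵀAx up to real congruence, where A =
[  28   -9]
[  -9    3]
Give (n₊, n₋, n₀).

step 0: pivot 28 → sign +
step 1: pivot 3/28 → sign +
signature = (2, 0, 0)

Answer: (2, 0, 0)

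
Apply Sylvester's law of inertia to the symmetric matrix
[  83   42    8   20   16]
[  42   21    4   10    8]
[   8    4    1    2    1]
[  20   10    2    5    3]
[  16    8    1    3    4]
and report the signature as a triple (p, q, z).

step 0: pivot 83 → sign +
step 1: pivot -21/83 → sign −
step 2: pivot 5/21 → sign +
step 3: pivot 1/5 → sign +
step 4: pivot -2 → sign −
signature = (3, 2, 0)

Answer: (3, 2, 0)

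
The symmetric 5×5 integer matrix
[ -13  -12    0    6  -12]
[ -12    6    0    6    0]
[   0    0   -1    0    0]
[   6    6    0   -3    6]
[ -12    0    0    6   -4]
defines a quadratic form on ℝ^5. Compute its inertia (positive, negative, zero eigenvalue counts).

step 0: pivot -13 → sign −
step 1: pivot 222/13 → sign +
step 2: pivot -1 → sign −
step 3: pivot -9/37 → sign −
step 4: row/col 4 already zero → sign 0
signature = (1, 3, 1)

Answer: (1, 3, 1)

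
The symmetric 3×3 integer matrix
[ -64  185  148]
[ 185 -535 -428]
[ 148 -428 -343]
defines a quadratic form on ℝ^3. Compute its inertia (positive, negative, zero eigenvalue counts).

Answer: (0, 3, 0)

Derivation:
step 0: pivot -64 → sign −
step 1: pivot -15/64 → sign −
step 2: pivot -3/5 → sign −
signature = (0, 3, 0)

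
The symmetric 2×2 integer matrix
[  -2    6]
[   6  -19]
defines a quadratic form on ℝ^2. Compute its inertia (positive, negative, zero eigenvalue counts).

Answer: (0, 2, 0)

Derivation:
step 0: pivot -2 → sign −
step 1: pivot -1 → sign −
signature = (0, 2, 0)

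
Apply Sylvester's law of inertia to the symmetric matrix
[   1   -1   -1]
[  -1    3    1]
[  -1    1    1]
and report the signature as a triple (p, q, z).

step 0: pivot 1 → sign +
step 1: pivot 2 → sign +
step 2: row/col 2 already zero → sign 0
signature = (2, 0, 1)

Answer: (2, 0, 1)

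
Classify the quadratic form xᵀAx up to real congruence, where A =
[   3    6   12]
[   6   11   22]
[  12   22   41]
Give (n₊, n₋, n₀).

step 0: pivot 3 → sign +
step 1: pivot -1 → sign −
step 2: pivot -3 → sign −
signature = (1, 2, 0)

Answer: (1, 2, 0)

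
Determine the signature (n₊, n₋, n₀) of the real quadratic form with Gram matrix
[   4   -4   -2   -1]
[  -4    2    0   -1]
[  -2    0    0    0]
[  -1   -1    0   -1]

step 0: pivot 4 → sign +
step 1: pivot -2 → sign −
step 2: pivot 1 → sign +
step 3: pivot -3/2 → sign −
signature = (2, 2, 0)

Answer: (2, 2, 0)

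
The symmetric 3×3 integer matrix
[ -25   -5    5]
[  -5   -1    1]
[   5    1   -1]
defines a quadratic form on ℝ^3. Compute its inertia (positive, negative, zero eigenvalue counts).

step 0: pivot -25 → sign −
step 1: row/col 1 already zero → sign 0
step 2: row/col 2 already zero → sign 0
signature = (0, 1, 2)

Answer: (0, 1, 2)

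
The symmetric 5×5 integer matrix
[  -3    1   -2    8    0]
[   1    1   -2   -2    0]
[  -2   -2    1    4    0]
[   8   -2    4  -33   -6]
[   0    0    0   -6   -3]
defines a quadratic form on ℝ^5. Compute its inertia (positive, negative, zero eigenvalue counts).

Answer: (1, 3, 1)

Derivation:
step 0: pivot -3 → sign −
step 1: pivot 4/3 → sign +
step 2: pivot -3 → sign −
step 3: pivot -12 → sign −
step 4: row/col 4 already zero → sign 0
signature = (1, 3, 1)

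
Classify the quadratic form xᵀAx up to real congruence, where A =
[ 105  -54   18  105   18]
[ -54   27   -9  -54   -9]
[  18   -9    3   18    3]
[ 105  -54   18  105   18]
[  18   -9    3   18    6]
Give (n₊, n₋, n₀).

Answer: (2, 1, 2)

Derivation:
step 0: pivot 105 → sign +
step 1: pivot -27/35 → sign −
step 2: pivot 3 → sign +
step 3: row/col 3 already zero → sign 0
step 4: row/col 4 already zero → sign 0
signature = (2, 1, 2)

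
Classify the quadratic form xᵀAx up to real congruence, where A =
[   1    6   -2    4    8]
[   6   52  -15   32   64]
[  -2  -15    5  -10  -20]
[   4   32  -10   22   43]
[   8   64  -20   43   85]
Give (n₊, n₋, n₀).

step 0: pivot 1 → sign +
step 1: pivot 16 → sign +
step 2: pivot 7/16 → sign +
step 3: pivot 10/7 → sign +
step 4: pivot 3/10 → sign +
signature = (5, 0, 0)

Answer: (5, 0, 0)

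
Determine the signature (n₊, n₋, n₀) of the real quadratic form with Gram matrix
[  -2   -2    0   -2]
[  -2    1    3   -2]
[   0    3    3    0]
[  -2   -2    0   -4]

Answer: (1, 2, 1)

Derivation:
step 0: pivot -2 → sign −
step 1: pivot 3 → sign +
step 2: pivot -2 → sign −
step 3: row/col 3 already zero → sign 0
signature = (1, 2, 1)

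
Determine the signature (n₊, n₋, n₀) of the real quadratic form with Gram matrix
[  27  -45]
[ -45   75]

step 0: pivot 27 → sign +
step 1: row/col 1 already zero → sign 0
signature = (1, 0, 1)

Answer: (1, 0, 1)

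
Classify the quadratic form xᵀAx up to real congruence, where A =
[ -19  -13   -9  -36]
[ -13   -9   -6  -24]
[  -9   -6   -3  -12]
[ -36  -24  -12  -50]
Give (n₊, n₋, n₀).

step 0: pivot -19 → sign −
step 1: pivot -2/19 → sign −
step 2: pivot 3/2 → sign +
step 3: pivot -2 → sign −
signature = (1, 3, 0)

Answer: (1, 3, 0)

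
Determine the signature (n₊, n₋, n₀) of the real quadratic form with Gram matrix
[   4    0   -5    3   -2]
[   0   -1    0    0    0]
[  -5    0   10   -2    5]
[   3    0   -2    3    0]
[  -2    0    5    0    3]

Answer: (3, 2, 0)

Derivation:
step 0: pivot 4 → sign +
step 1: pivot -1 → sign −
step 2: pivot 15/4 → sign +
step 3: pivot -1/15 → sign −
step 4: pivot 2 → sign +
signature = (3, 2, 0)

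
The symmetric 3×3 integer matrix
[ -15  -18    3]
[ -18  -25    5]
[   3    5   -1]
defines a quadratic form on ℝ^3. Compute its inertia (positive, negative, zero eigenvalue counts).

Answer: (1, 2, 0)

Derivation:
step 0: pivot -15 → sign −
step 1: pivot -17/5 → sign −
step 2: pivot 3/17 → sign +
signature = (1, 2, 0)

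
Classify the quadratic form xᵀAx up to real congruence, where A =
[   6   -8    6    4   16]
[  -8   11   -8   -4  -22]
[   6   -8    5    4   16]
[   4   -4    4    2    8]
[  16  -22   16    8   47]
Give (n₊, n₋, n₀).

step 0: pivot 6 → sign +
step 1: pivot 1/3 → sign +
step 2: pivot -1 → sign −
step 3: pivot -6 → sign −
step 4: pivot 3 → sign +
signature = (3, 2, 0)

Answer: (3, 2, 0)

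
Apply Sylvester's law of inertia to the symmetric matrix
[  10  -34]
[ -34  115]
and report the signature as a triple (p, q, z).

Answer: (1, 1, 0)

Derivation:
step 0: pivot 10 → sign +
step 1: pivot -3/5 → sign −
signature = (1, 1, 0)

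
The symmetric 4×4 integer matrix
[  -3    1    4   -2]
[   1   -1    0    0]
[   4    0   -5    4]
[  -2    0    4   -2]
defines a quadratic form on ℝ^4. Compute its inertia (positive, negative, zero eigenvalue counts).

step 0: pivot -3 → sign −
step 1: pivot -2/3 → sign −
step 2: pivot 3 → sign +
step 3: row/col 3 already zero → sign 0
signature = (1, 2, 1)

Answer: (1, 2, 1)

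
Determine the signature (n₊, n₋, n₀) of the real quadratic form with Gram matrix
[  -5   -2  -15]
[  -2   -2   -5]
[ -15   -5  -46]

step 0: pivot -5 → sign −
step 1: pivot -6/5 → sign −
step 2: pivot -1/6 → sign −
signature = (0, 3, 0)

Answer: (0, 3, 0)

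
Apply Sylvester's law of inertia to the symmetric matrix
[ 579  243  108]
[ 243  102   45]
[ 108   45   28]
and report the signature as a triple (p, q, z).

step 0: pivot 579 → sign +
step 1: pivot 3/193 → sign +
step 2: pivot 1 → sign +
signature = (3, 0, 0)

Answer: (3, 0, 0)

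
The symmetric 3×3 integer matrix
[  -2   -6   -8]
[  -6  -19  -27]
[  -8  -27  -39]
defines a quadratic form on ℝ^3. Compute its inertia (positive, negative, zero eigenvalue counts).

step 0: pivot -2 → sign −
step 1: pivot -1 → sign −
step 2: pivot 2 → sign +
signature = (1, 2, 0)

Answer: (1, 2, 0)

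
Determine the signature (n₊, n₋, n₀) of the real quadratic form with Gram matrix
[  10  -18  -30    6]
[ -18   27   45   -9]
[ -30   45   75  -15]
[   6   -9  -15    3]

Answer: (1, 1, 2)

Derivation:
step 0: pivot 10 → sign +
step 1: pivot -27/5 → sign −
step 2: row/col 2 already zero → sign 0
step 3: row/col 3 already zero → sign 0
signature = (1, 1, 2)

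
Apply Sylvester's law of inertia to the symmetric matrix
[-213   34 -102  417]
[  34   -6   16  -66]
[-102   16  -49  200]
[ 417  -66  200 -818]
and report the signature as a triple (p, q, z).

step 0: pivot -213 → sign −
step 1: pivot -122/213 → sign −
step 2: pivot -1/61 → sign −
step 3: pivot -1 → sign −
signature = (0, 4, 0)

Answer: (0, 4, 0)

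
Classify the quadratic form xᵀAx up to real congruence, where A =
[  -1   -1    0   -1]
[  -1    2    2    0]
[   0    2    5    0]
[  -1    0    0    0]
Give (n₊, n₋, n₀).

Answer: (3, 1, 0)

Derivation:
step 0: pivot -1 → sign −
step 1: pivot 3 → sign +
step 2: pivot 11/3 → sign +
step 3: pivot 6/11 → sign +
signature = (3, 1, 0)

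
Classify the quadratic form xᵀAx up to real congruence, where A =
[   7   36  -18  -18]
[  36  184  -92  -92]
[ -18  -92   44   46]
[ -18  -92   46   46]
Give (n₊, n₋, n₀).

step 0: pivot 7 → sign +
step 1: pivot -8/7 → sign −
step 2: pivot -2 → sign −
step 3: row/col 3 already zero → sign 0
signature = (1, 2, 1)

Answer: (1, 2, 1)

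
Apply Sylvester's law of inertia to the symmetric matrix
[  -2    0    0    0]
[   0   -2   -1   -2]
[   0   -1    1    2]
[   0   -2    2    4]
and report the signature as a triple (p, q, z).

Answer: (1, 2, 1)

Derivation:
step 0: pivot -2 → sign −
step 1: pivot -2 → sign −
step 2: pivot 3/2 → sign +
step 3: row/col 3 already zero → sign 0
signature = (1, 2, 1)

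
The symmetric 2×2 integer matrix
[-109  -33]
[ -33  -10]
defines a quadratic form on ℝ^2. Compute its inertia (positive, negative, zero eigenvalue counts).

step 0: pivot -109 → sign −
step 1: pivot -1/109 → sign −
signature = (0, 2, 0)

Answer: (0, 2, 0)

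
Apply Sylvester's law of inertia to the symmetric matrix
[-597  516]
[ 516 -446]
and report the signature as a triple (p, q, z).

Answer: (0, 2, 0)

Derivation:
step 0: pivot -597 → sign −
step 1: pivot -2/199 → sign −
signature = (0, 2, 0)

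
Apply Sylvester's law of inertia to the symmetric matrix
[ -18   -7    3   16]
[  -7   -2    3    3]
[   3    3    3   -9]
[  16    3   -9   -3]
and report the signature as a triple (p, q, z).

Answer: (1, 3, 0)

Derivation:
step 0: pivot -18 → sign −
step 1: pivot 13/18 → sign +
step 2: pivot -15/13 → sign −
step 3: pivot -1/5 → sign −
signature = (1, 3, 0)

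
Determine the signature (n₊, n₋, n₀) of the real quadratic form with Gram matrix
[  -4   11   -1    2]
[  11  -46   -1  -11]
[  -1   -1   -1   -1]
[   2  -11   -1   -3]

step 0: pivot -4 → sign −
step 1: pivot -63/4 → sign −
step 2: pivot 1/7 → sign +
step 3: pivot -1/3 → sign −
signature = (1, 3, 0)

Answer: (1, 3, 0)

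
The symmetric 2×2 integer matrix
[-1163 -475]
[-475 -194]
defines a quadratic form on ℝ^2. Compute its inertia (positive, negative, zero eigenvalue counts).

step 0: pivot -1163 → sign −
step 1: pivot 3/1163 → sign +
signature = (1, 1, 0)

Answer: (1, 1, 0)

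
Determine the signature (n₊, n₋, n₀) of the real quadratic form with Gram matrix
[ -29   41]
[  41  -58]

Answer: (0, 2, 0)

Derivation:
step 0: pivot -29 → sign −
step 1: pivot -1/29 → sign −
signature = (0, 2, 0)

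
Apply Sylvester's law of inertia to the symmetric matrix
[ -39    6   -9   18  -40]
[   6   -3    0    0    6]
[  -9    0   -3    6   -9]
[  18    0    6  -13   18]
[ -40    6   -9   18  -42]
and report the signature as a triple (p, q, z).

step 0: pivot -39 → sign −
step 1: pivot -27/13 → sign −
step 2: pivot -1 → sign −
step 3: pivot -14/27 → sign −
step 4: pivot 3/14 → sign +
signature = (1, 4, 0)

Answer: (1, 4, 0)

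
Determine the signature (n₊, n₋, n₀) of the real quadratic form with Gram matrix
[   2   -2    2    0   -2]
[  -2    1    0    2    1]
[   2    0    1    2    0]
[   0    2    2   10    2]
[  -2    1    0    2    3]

step 0: pivot 2 → sign +
step 1: pivot -1 → sign −
step 2: pivot 3 → sign +
step 3: pivot 2 → sign +
step 4: pivot 2 → sign +
signature = (4, 1, 0)

Answer: (4, 1, 0)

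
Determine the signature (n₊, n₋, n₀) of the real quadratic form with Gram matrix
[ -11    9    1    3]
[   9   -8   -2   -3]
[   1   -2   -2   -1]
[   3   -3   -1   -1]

step 0: pivot -11 → sign −
step 1: pivot -7/11 → sign −
step 2: pivot 2/7 → sign +
step 3: row/col 3 already zero → sign 0
signature = (1, 2, 1)

Answer: (1, 2, 1)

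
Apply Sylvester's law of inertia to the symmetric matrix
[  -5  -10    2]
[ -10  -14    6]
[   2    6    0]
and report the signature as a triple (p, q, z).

Answer: (2, 1, 0)

Derivation:
step 0: pivot -5 → sign −
step 1: pivot 6 → sign +
step 2: pivot 2/15 → sign +
signature = (2, 1, 0)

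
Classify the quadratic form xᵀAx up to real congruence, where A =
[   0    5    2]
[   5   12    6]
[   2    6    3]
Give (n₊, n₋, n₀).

step 0: pivot 12 → sign +
step 1: pivot -25/12 → sign −
step 2: pivot 3/25 → sign +
signature = (2, 1, 0)

Answer: (2, 1, 0)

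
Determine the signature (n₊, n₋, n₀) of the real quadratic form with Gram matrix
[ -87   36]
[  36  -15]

step 0: pivot -87 → sign −
step 1: pivot -3/29 → sign −
signature = (0, 2, 0)

Answer: (0, 2, 0)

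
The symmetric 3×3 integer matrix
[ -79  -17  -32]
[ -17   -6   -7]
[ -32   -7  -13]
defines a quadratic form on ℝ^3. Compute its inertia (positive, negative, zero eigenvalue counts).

Answer: (0, 3, 0)

Derivation:
step 0: pivot -79 → sign −
step 1: pivot -185/79 → sign −
step 2: pivot -6/185 → sign −
signature = (0, 3, 0)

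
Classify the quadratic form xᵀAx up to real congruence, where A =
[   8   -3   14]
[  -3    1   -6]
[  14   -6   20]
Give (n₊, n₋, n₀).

Answer: (1, 1, 1)

Derivation:
step 0: pivot 8 → sign +
step 1: pivot -1/8 → sign −
step 2: row/col 2 already zero → sign 0
signature = (1, 1, 1)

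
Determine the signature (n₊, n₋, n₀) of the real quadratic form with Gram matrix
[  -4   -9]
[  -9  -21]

step 0: pivot -4 → sign −
step 1: pivot -3/4 → sign −
signature = (0, 2, 0)

Answer: (0, 2, 0)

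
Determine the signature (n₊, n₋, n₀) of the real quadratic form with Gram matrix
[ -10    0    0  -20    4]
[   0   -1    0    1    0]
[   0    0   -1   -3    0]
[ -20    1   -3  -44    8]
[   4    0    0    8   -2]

Answer: (1, 4, 0)

Derivation:
step 0: pivot -10 → sign −
step 1: pivot -1 → sign −
step 2: pivot -1 → sign −
step 3: pivot 6 → sign +
step 4: pivot -2/5 → sign −
signature = (1, 4, 0)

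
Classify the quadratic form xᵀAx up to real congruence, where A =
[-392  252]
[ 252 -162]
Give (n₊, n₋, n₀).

Answer: (0, 1, 1)

Derivation:
step 0: pivot -392 → sign −
step 1: row/col 1 already zero → sign 0
signature = (0, 1, 1)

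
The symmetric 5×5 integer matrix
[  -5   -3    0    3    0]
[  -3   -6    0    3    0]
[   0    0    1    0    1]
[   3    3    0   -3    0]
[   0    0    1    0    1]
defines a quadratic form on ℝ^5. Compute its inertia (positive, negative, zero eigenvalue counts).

Answer: (1, 3, 1)

Derivation:
step 0: pivot -5 → sign −
step 1: pivot -21/5 → sign −
step 2: pivot 1 → sign +
step 3: pivot -6/7 → sign −
step 4: row/col 4 already zero → sign 0
signature = (1, 3, 1)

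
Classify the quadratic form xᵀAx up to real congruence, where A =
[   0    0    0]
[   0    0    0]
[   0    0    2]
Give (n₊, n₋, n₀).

Answer: (1, 0, 2)

Derivation:
step 0: pivot 2 → sign +
step 1: row/col 1 already zero → sign 0
step 2: row/col 2 already zero → sign 0
signature = (1, 0, 2)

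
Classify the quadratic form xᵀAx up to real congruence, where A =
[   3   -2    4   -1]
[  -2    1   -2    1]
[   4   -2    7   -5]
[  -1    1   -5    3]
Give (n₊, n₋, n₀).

Answer: (2, 1, 1)

Derivation:
step 0: pivot 3 → sign +
step 1: pivot -1/3 → sign −
step 2: pivot 3 → sign +
step 3: row/col 3 already zero → sign 0
signature = (2, 1, 1)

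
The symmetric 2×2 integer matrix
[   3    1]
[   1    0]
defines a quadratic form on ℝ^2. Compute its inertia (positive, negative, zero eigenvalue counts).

Answer: (1, 1, 0)

Derivation:
step 0: pivot 3 → sign +
step 1: pivot -1/3 → sign −
signature = (1, 1, 0)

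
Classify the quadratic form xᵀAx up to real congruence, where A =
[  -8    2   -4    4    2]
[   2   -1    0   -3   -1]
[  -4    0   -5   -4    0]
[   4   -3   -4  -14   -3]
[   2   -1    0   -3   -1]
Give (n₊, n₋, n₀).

Answer: (0, 3, 2)

Derivation:
step 0: pivot -8 → sign −
step 1: pivot -1/2 → sign −
step 2: pivot -1 → sign −
step 3: row/col 3 already zero → sign 0
step 4: row/col 4 already zero → sign 0
signature = (0, 3, 2)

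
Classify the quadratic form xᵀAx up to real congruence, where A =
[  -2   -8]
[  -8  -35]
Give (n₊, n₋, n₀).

Answer: (0, 2, 0)

Derivation:
step 0: pivot -2 → sign −
step 1: pivot -3 → sign −
signature = (0, 2, 0)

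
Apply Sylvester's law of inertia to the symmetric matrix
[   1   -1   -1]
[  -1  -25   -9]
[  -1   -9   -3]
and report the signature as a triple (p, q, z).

step 0: pivot 1 → sign +
step 1: pivot -26 → sign −
step 2: pivot -2/13 → sign −
signature = (1, 2, 0)

Answer: (1, 2, 0)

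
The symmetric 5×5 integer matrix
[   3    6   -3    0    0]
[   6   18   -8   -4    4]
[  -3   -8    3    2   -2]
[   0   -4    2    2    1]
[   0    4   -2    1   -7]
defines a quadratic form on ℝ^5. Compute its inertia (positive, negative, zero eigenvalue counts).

Answer: (3, 2, 0)

Derivation:
step 0: pivot 3 → sign +
step 1: pivot 6 → sign +
step 2: pivot -2/3 → sign −
step 3: pivot -9 → sign −
step 4: pivot 1 → sign +
signature = (3, 2, 0)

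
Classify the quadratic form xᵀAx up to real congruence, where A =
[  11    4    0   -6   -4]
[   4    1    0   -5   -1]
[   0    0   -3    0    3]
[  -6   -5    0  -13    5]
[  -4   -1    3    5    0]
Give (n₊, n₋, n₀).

Answer: (3, 2, 0)

Derivation:
step 0: pivot 11 → sign +
step 1: pivot -5/11 → sign −
step 2: pivot -3 → sign −
step 3: pivot 6/5 → sign +
step 4: pivot 2 → sign +
signature = (3, 2, 0)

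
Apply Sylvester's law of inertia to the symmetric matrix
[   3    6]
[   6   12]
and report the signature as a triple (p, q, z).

Answer: (1, 0, 1)

Derivation:
step 0: pivot 3 → sign +
step 1: row/col 1 already zero → sign 0
signature = (1, 0, 1)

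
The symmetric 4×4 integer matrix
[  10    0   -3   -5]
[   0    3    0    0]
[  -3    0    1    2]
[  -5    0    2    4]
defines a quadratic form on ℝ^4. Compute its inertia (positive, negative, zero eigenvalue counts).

step 0: pivot 10 → sign +
step 1: pivot 3 → sign +
step 2: pivot 1/10 → sign +
step 3: pivot -1 → sign −
signature = (3, 1, 0)

Answer: (3, 1, 0)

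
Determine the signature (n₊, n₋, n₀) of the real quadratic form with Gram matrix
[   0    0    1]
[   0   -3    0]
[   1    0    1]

step 0: pivot -3 → sign −
step 1: pivot 1 → sign +
step 2: pivot -1 → sign −
signature = (1, 2, 0)

Answer: (1, 2, 0)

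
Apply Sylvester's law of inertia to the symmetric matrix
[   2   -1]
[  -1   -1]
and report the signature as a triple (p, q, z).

Answer: (1, 1, 0)

Derivation:
step 0: pivot 2 → sign +
step 1: pivot -3/2 → sign −
signature = (1, 1, 0)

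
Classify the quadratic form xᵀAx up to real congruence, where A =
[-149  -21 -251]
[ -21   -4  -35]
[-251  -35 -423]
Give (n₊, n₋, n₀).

step 0: pivot -149 → sign −
step 1: pivot -155/149 → sign −
step 2: pivot -6/155 → sign −
signature = (0, 3, 0)

Answer: (0, 3, 0)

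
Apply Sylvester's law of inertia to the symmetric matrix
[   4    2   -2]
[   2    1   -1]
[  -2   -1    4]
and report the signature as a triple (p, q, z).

Answer: (2, 0, 1)

Derivation:
step 0: pivot 4 → sign +
step 1: pivot 3 → sign +
step 2: row/col 2 already zero → sign 0
signature = (2, 0, 1)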